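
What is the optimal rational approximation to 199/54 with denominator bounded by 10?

Expand x = 199/54 as a continued fraction with the Euclidean algorithm:
  199 = 3*54 + 37, so a_0 = 3.
  54 = 1*37 + 17, so a_1 = 1.
  37 = 2*17 + 3, so a_2 = 2.
  17 = 5*3 + 2, so a_3 = 5.
  3 = 1*2 + 1, so a_4 = 1.
  2 = 2*1 + 0, so a_5 = 2.
so x = [3; 1, 2, 5, 1, 2].
Convergents (p_i = a_i*p_{i-1} + p_{i-2}, q_i = a_i*q_{i-1} + q_{i-2} with p_{-2}=0, p_{-1}=1, q_{-2}=1, q_{-1}=0), until the denominator exceeds 10:
  i=0: a_0=3, p_0 = 3*1 + 0 = 3, q_0 = 3*0 + 1 = 1.
  i=1: a_1=1, p_1 = 1*3 + 1 = 4, q_1 = 1*1 + 0 = 1.
  i=2: a_2=2, p_2 = 2*4 + 3 = 11, q_2 = 2*1 + 1 = 3.
  i=3: a_3=5, p_3 = 5*11 + 4 = 59, q_3 = 5*3 + 1 = 16.
q_3 = 16 > 10, so the last convergent with denominator <= 10 is p_2/q_2 = 11/3.
The closest fraction with denominator <= 10 is either p_2/q_2 or the intermediate fraction (k*p_2 + p_1)/(k*q_2 + q_1) with the largest k >= 1 whose denominator stays <= 10; these approach x as k grows, and every other convergent or intermediate fraction in range is farther away.
Largest k: floor((10 - q_1)/q_2) = floor((10 - 1)/3) = 3.
That gives (3*11 + 4)/(3*3 + 1) = 37/10.
Compare the errors: |x - 11/3| = |199*3 - 11*54|/(54*3) = 3/162, and |x - 37/10| = |199*10 - 37*54|/(54*10) = 8/540.
Cross-multiplying, 8*162 = 1296 < 1620 = 3*540, so 8/540 is smaller: the intermediate fraction 37/10 is closer to x than 11/3.

37/10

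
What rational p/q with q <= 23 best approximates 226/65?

Expand x = 226/65 as a continued fraction with the Euclidean algorithm:
  226 = 3*65 + 31, so a_0 = 3.
  65 = 2*31 + 3, so a_1 = 2.
  31 = 10*3 + 1, so a_2 = 10.
  3 = 3*1 + 0, so a_3 = 3.
so x = [3; 2, 10, 3].
Convergents (p_i = a_i*p_{i-1} + p_{i-2}, q_i = a_i*q_{i-1} + q_{i-2} with p_{-2}=0, p_{-1}=1, q_{-2}=1, q_{-1}=0), until the denominator exceeds 23:
  i=0: a_0=3, p_0 = 3*1 + 0 = 3, q_0 = 3*0 + 1 = 1.
  i=1: a_1=2, p_1 = 2*3 + 1 = 7, q_1 = 2*1 + 0 = 2.
  i=2: a_2=10, p_2 = 10*7 + 3 = 73, q_2 = 10*2 + 1 = 21.
  i=3: a_3=3, p_3 = 3*73 + 7 = 226, q_3 = 3*21 + 2 = 65.
q_3 = 65 > 23, so the last convergent with denominator <= 23 is p_2/q_2 = 73/21.
The closest fraction with denominator <= 23 is either p_2/q_2 or the intermediate fraction (k*p_2 + p_1)/(k*q_2 + q_1) with the largest k >= 1 whose denominator stays <= 23; these approach x as k grows, and every other convergent or intermediate fraction in range is farther away.
Largest k: floor((23 - q_1)/q_2) = floor((23 - 2)/21) = 1.
That gives (1*73 + 7)/(1*21 + 2) = 80/23.
Compare the errors: |x - 73/21| = |226*21 - 73*65|/(65*21) = 1/1365, and |x - 80/23| = |226*23 - 80*65|/(65*23) = 2/1495.
Cross-multiplying, 1*1495 = 1495 < 2730 = 2*1365, so 1/1365 is smaller: the convergent 73/21 is closer to x than 80/23.

73/21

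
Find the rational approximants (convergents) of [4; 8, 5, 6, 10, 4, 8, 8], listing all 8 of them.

4/1, 33/8, 169/41, 1047/254, 10639/2581, 43603/10578, 359463/87205, 2919307/708218

Using the convergent recurrence p_i = a_i*p_{i-1} + p_{i-2}, q_i = a_i*q_{i-1} + q_{i-2} with p_{-2}=0, p_{-1}=1, q_{-2}=1, q_{-1}=0:
  i=0: a_0=4, p_0 = 4*1 + 0 = 4, q_0 = 4*0 + 1 = 1.
  i=1: a_1=8, p_1 = 8*4 + 1 = 33, q_1 = 8*1 + 0 = 8.
  i=2: a_2=5, p_2 = 5*33 + 4 = 169, q_2 = 5*8 + 1 = 41.
  i=3: a_3=6, p_3 = 6*169 + 33 = 1047, q_3 = 6*41 + 8 = 254.
  i=4: a_4=10, p_4 = 10*1047 + 169 = 10639, q_4 = 10*254 + 41 = 2581.
  i=5: a_5=4, p_5 = 4*10639 + 1047 = 43603, q_5 = 4*2581 + 254 = 10578.
  i=6: a_6=8, p_6 = 8*43603 + 10639 = 359463, q_6 = 8*10578 + 2581 = 87205.
  i=7: a_7=8, p_7 = 8*359463 + 43603 = 2919307, q_7 = 8*87205 + 10578 = 708218.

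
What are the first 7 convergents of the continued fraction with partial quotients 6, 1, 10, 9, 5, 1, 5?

Using the convergent recurrence p_i = a_i*p_{i-1} + p_{i-2}, q_i = a_i*q_{i-1} + q_{i-2} with p_{-2}=0, p_{-1}=1, q_{-2}=1, q_{-1}=0:
  i=0: a_0=6, p_0 = 6*1 + 0 = 6, q_0 = 6*0 + 1 = 1.
  i=1: a_1=1, p_1 = 1*6 + 1 = 7, q_1 = 1*1 + 0 = 1.
  i=2: a_2=10, p_2 = 10*7 + 6 = 76, q_2 = 10*1 + 1 = 11.
  i=3: a_3=9, p_3 = 9*76 + 7 = 691, q_3 = 9*11 + 1 = 100.
  i=4: a_4=5, p_4 = 5*691 + 76 = 3531, q_4 = 5*100 + 11 = 511.
  i=5: a_5=1, p_5 = 1*3531 + 691 = 4222, q_5 = 1*511 + 100 = 611.
  i=6: a_6=5, p_6 = 5*4222 + 3531 = 24641, q_6 = 5*611 + 511 = 3566.

6/1, 7/1, 76/11, 691/100, 3531/511, 4222/611, 24641/3566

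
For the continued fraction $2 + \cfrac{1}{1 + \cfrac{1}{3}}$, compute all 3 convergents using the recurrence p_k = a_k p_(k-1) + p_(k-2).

Using the convergent recurrence p_i = a_i*p_{i-1} + p_{i-2}, q_i = a_i*q_{i-1} + q_{i-2} with p_{-2}=0, p_{-1}=1, q_{-2}=1, q_{-1}=0:
  i=0: a_0=2, p_0 = 2*1 + 0 = 2, q_0 = 2*0 + 1 = 1.
  i=1: a_1=1, p_1 = 1*2 + 1 = 3, q_1 = 1*1 + 0 = 1.
  i=2: a_2=3, p_2 = 3*3 + 2 = 11, q_2 = 3*1 + 1 = 4.

2/1, 3/1, 11/4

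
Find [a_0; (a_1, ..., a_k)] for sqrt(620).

Write x_i = (sqrt(620) + m_i)/d_i with (m_0, d_0) = (0, 1). a_0 = floor(sqrt(620)) = 24, since 24^2 = 576 <= 620 < 625 = 25^2.
Iterate m_{i+1} = d_i*a_i - m_i, d_{i+1} = (620 - m_{i+1}^2)/d_i, a_{i+1} = floor((a_0 + m_{i+1})/d_{i+1}):
  m_1 = 1*24 - 0 = 24, d_1 = (620 - 24^2)/1 = 44/1 = 44, a_1 = floor((24 + 24)/44) = 1.
  m_2 = 44*1 - 24 = 20, d_2 = (620 - 20^2)/44 = 220/44 = 5, a_2 = floor((24 + 20)/5) = 8.
  m_3 = 5*8 - 20 = 20, d_3 = (620 - 20^2)/5 = 220/5 = 44, a_3 = floor((24 + 20)/44) = 1.
  m_4 = 44*1 - 20 = 24, d_4 = (620 - 24^2)/44 = 44/44 = 1, a_4 = floor((24 + 24)/1) = 48.
  m_5 = 1*48 - 24 = 24, d_5 = (620 - 24^2)/1 = 44/1 = 44: (m_5, d_5) = (m_1, d_1) = (24, 44), so from here the quotients repeat a_1, ..., a_4; the period length is 4.
Hence the expansion of sqrt(620) is a_0 = 24 followed by the repeating block 1, 8, 1, 48 (period 4).

[24; (1, 8, 1, 48)]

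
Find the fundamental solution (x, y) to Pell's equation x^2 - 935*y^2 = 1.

(x, y) = (1376, 45)

First expand sqrt(935) as a continued fraction. With x_i = (sqrt(935) + m_i)/d_i and (m_0, d_0) = (0, 1): a_0 = floor(sqrt(935)) = 30, since 30^2 = 900 <= 935 < 961 = 31^2.
Iterate m_{i+1} = d_i*a_i - m_i, d_{i+1} = (935 - m_{i+1}^2)/d_i, a_{i+1} = floor((a_0 + m_{i+1})/d_{i+1}):
  m_1 = 1*30 - 0 = 30, d_1 = (935 - 30^2)/1 = 35/1 = 35, a_1 = floor((30 + 30)/35) = 1.
  m_2 = 35*1 - 30 = 5, d_2 = (935 - 5^2)/35 = 910/35 = 26, a_2 = floor((30 + 5)/26) = 1.
  m_3 = 26*1 - 5 = 21, d_3 = (935 - 21^2)/26 = 494/26 = 19, a_3 = floor((30 + 21)/19) = 2.
  m_4 = 19*2 - 21 = 17, d_4 = (935 - 17^2)/19 = 646/19 = 34, a_4 = floor((30 + 17)/34) = 1.
  m_5 = 34*1 - 17 = 17, d_5 = (935 - 17^2)/34 = 646/34 = 19, a_5 = floor((30 + 17)/19) = 2.
  m_6 = 19*2 - 17 = 21, d_6 = (935 - 21^2)/19 = 494/19 = 26, a_6 = floor((30 + 21)/26) = 1.
  m_7 = 26*1 - 21 = 5, d_7 = (935 - 5^2)/26 = 910/26 = 35, a_7 = floor((30 + 5)/35) = 1.
  m_8 = 35*1 - 5 = 30, d_8 = (935 - 30^2)/35 = 35/35 = 1, a_8 = floor((30 + 30)/1) = 60.
  m_9 = 1*60 - 30 = 30, d_9 = (935 - 30^2)/1 = 35/1 = 35: (m_9, d_9) = (m_1, d_1) = (30, 35), so from here the quotients repeat a_1, ..., a_8; the period length is 8.
So sqrt(935) = [30; (1, 1, 2, 1, 2, 1, 1, 60)] with period length k = 8.
k is even, so the fundamental solution of x^2 - 935y^2 = 1 is (p_{k-1}, q_{k-1}) = (p_7, q_7); compute convergents through index 7.
Convergents (p_i = a_i*p_{i-1} + p_{i-2}, q_i = a_i*q_{i-1} + q_{i-2} with p_{-2}=0, p_{-1}=1, q_{-2}=1, q_{-1}=0):
  i=0: a_0=30, p_0 = 30*1 + 0 = 30, q_0 = 30*0 + 1 = 1.
  i=1: a_1=1, p_1 = 1*30 + 1 = 31, q_1 = 1*1 + 0 = 1.
  i=2: a_2=1, p_2 = 1*31 + 30 = 61, q_2 = 1*1 + 1 = 2.
  i=3: a_3=2, p_3 = 2*61 + 31 = 153, q_3 = 2*2 + 1 = 5.
  i=4: a_4=1, p_4 = 1*153 + 61 = 214, q_4 = 1*5 + 2 = 7.
  i=5: a_5=2, p_5 = 2*214 + 153 = 581, q_5 = 2*7 + 5 = 19.
  i=6: a_6=1, p_6 = 1*581 + 214 = 795, q_6 = 1*19 + 7 = 26.
  i=7: a_7=1, p_7 = 1*795 + 581 = 1376, q_7 = 1*26 + 19 = 45.
Check: 1376^2 - 935*45^2 = 1893376 - 1893375 = 1, so (x, y) = (1376, 45) solves the equation, and by the theorem it is the least positive solution.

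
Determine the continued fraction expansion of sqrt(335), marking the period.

Write x_i = (sqrt(335) + m_i)/d_i with (m_0, d_0) = (0, 1). a_0 = floor(sqrt(335)) = 18, since 18^2 = 324 <= 335 < 361 = 19^2.
Iterate m_{i+1} = d_i*a_i - m_i, d_{i+1} = (335 - m_{i+1}^2)/d_i, a_{i+1} = floor((a_0 + m_{i+1})/d_{i+1}):
  m_1 = 1*18 - 0 = 18, d_1 = (335 - 18^2)/1 = 11/1 = 11, a_1 = floor((18 + 18)/11) = 3.
  m_2 = 11*3 - 18 = 15, d_2 = (335 - 15^2)/11 = 110/11 = 10, a_2 = floor((18 + 15)/10) = 3.
  m_3 = 10*3 - 15 = 15, d_3 = (335 - 15^2)/10 = 110/10 = 11, a_3 = floor((18 + 15)/11) = 3.
  m_4 = 11*3 - 15 = 18, d_4 = (335 - 18^2)/11 = 11/11 = 1, a_4 = floor((18 + 18)/1) = 36.
  m_5 = 1*36 - 18 = 18, d_5 = (335 - 18^2)/1 = 11/1 = 11: (m_5, d_5) = (m_1, d_1) = (18, 11), so from here the quotients repeat a_1, ..., a_4; the period length is 4.
Hence the expansion of sqrt(335) is a_0 = 18 followed by the repeating block 3, 3, 3, 36 (period 4).

[18; (3, 3, 3, 36)]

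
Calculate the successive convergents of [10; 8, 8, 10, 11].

Using the convergent recurrence p_i = a_i*p_{i-1} + p_{i-2}, q_i = a_i*q_{i-1} + q_{i-2} with p_{-2}=0, p_{-1}=1, q_{-2}=1, q_{-1}=0:
  i=0: a_0=10, p_0 = 10*1 + 0 = 10, q_0 = 10*0 + 1 = 1.
  i=1: a_1=8, p_1 = 8*10 + 1 = 81, q_1 = 8*1 + 0 = 8.
  i=2: a_2=8, p_2 = 8*81 + 10 = 658, q_2 = 8*8 + 1 = 65.
  i=3: a_3=10, p_3 = 10*658 + 81 = 6661, q_3 = 10*65 + 8 = 658.
  i=4: a_4=11, p_4 = 11*6661 + 658 = 73929, q_4 = 11*658 + 65 = 7303.

10/1, 81/8, 658/65, 6661/658, 73929/7303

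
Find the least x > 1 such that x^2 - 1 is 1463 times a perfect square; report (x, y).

(x, y) = (153, 4)

First expand sqrt(1463) as a continued fraction. With x_i = (sqrt(1463) + m_i)/d_i and (m_0, d_0) = (0, 1): a_0 = floor(sqrt(1463)) = 38, since 38^2 = 1444 <= 1463 < 1521 = 39^2.
Iterate m_{i+1} = d_i*a_i - m_i, d_{i+1} = (1463 - m_{i+1}^2)/d_i, a_{i+1} = floor((a_0 + m_{i+1})/d_{i+1}):
  m_1 = 1*38 - 0 = 38, d_1 = (1463 - 38^2)/1 = 19/1 = 19, a_1 = floor((38 + 38)/19) = 4.
  m_2 = 19*4 - 38 = 38, d_2 = (1463 - 38^2)/19 = 19/19 = 1, a_2 = floor((38 + 38)/1) = 76.
  m_3 = 1*76 - 38 = 38, d_3 = (1463 - 38^2)/1 = 19/1 = 19: (m_3, d_3) = (m_1, d_1) = (38, 19), so from here the quotients repeat a_1, a_2; the period length is 2.
So sqrt(1463) = [38; (4, 76)] with period length k = 2.
k is even, so the fundamental solution of x^2 - 1463y^2 = 1 is (p_{k-1}, q_{k-1}) = (p_1, q_1); compute convergents through index 1.
Convergents (p_i = a_i*p_{i-1} + p_{i-2}, q_i = a_i*q_{i-1} + q_{i-2} with p_{-2}=0, p_{-1}=1, q_{-2}=1, q_{-1}=0):
  i=0: a_0=38, p_0 = 38*1 + 0 = 38, q_0 = 38*0 + 1 = 1.
  i=1: a_1=4, p_1 = 4*38 + 1 = 153, q_1 = 4*1 + 0 = 4.
Check: 153^2 - 1463*4^2 = 23409 - 23408 = 1, so (x, y) = (153, 4) solves the equation, and by the theorem it is the least positive solution.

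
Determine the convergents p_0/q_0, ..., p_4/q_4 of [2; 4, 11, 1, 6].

Using the convergent recurrence p_i = a_i*p_{i-1} + p_{i-2}, q_i = a_i*q_{i-1} + q_{i-2} with p_{-2}=0, p_{-1}=1, q_{-2}=1, q_{-1}=0:
  i=0: a_0=2, p_0 = 2*1 + 0 = 2, q_0 = 2*0 + 1 = 1.
  i=1: a_1=4, p_1 = 4*2 + 1 = 9, q_1 = 4*1 + 0 = 4.
  i=2: a_2=11, p_2 = 11*9 + 2 = 101, q_2 = 11*4 + 1 = 45.
  i=3: a_3=1, p_3 = 1*101 + 9 = 110, q_3 = 1*45 + 4 = 49.
  i=4: a_4=6, p_4 = 6*110 + 101 = 761, q_4 = 6*49 + 45 = 339.

2/1, 9/4, 101/45, 110/49, 761/339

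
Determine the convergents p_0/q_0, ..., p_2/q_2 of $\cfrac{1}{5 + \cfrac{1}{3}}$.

0/1, 1/5, 3/16

Using the convergent recurrence p_i = a_i*p_{i-1} + p_{i-2}, q_i = a_i*q_{i-1} + q_{i-2} with p_{-2}=0, p_{-1}=1, q_{-2}=1, q_{-1}=0:
  i=0: a_0=0, p_0 = 0*1 + 0 = 0, q_0 = 0*0 + 1 = 1.
  i=1: a_1=5, p_1 = 5*0 + 1 = 1, q_1 = 5*1 + 0 = 5.
  i=2: a_2=3, p_2 = 3*1 + 0 = 3, q_2 = 3*5 + 1 = 16.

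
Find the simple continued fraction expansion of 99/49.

Run the Euclidean algorithm on 99 and 49; the successive quotients are the partial quotients a_0, a_1, ... (each step inverts the fractional part left over by the previous one):
  99 = 2*49 + 1, so a_0 = 2.
  49 = 49*1 + 0, so a_1 = 49.
The remainder reaches 0 after 2 divisions, so the expansion has 2 partial quotients, read off in order.

[2; 49]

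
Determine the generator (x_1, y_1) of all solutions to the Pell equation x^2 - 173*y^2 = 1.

First expand sqrt(173) as a continued fraction. With x_i = (sqrt(173) + m_i)/d_i and (m_0, d_0) = (0, 1): a_0 = floor(sqrt(173)) = 13, since 13^2 = 169 <= 173 < 196 = 14^2.
Iterate m_{i+1} = d_i*a_i - m_i, d_{i+1} = (173 - m_{i+1}^2)/d_i, a_{i+1} = floor((a_0 + m_{i+1})/d_{i+1}):
  m_1 = 1*13 - 0 = 13, d_1 = (173 - 13^2)/1 = 4/1 = 4, a_1 = floor((13 + 13)/4) = 6.
  m_2 = 4*6 - 13 = 11, d_2 = (173 - 11^2)/4 = 52/4 = 13, a_2 = floor((13 + 11)/13) = 1.
  m_3 = 13*1 - 11 = 2, d_3 = (173 - 2^2)/13 = 169/13 = 13, a_3 = floor((13 + 2)/13) = 1.
  m_4 = 13*1 - 2 = 11, d_4 = (173 - 11^2)/13 = 52/13 = 4, a_4 = floor((13 + 11)/4) = 6.
  m_5 = 4*6 - 11 = 13, d_5 = (173 - 13^2)/4 = 4/4 = 1, a_5 = floor((13 + 13)/1) = 26.
  m_6 = 1*26 - 13 = 13, d_6 = (173 - 13^2)/1 = 4/1 = 4: (m_6, d_6) = (m_1, d_1) = (13, 4), so from here the quotients repeat a_1, ..., a_5; the period length is 5.
So sqrt(173) = [13; (6, 1, 1, 6, 26)] with period length k = 5.
k is odd, so (p_{k-1}, q_{k-1}) only solves x^2 - 173y^2 = -1 and the fundamental solution of x^2 - 173y^2 = 1 is (p_{2k-1}, q_{2k-1}) = (p_9, q_9); compute convergents through index 9, running through the period twice.
Convergents (p_i = a_i*p_{i-1} + p_{i-2}, q_i = a_i*q_{i-1} + q_{i-2} with p_{-2}=0, p_{-1}=1, q_{-2}=1, q_{-1}=0):
  i=0: a_0=13, p_0 = 13*1 + 0 = 13, q_0 = 13*0 + 1 = 1.
  i=1: a_1=6, p_1 = 6*13 + 1 = 79, q_1 = 6*1 + 0 = 6.
  i=2: a_2=1, p_2 = 1*79 + 13 = 92, q_2 = 1*6 + 1 = 7.
  i=3: a_3=1, p_3 = 1*92 + 79 = 171, q_3 = 1*7 + 6 = 13.
  i=4: a_4=6, p_4 = 6*171 + 92 = 1118, q_4 = 6*13 + 7 = 85.
  i=5: a_5=26, p_5 = 26*1118 + 171 = 29239, q_5 = 26*85 + 13 = 2223.
  i=6: a_6=6, p_6 = 6*29239 + 1118 = 176552, q_6 = 6*2223 + 85 = 13423.
  i=7: a_7=1, p_7 = 1*176552 + 29239 = 205791, q_7 = 1*13423 + 2223 = 15646.
  i=8: a_8=1, p_8 = 1*205791 + 176552 = 382343, q_8 = 1*15646 + 13423 = 29069.
  i=9: a_9=6, p_9 = 6*382343 + 205791 = 2499849, q_9 = 6*29069 + 15646 = 190060.
Indeed p_4^2 - 173*q_4^2 = 1249924 - 1249925 = -1, not +1.
Check: 2499849^2 - 173*190060^2 = 6249245022801 - 6249245022800 = 1, so (x, y) = (2499849, 190060) solves the equation, and by the theorem it is the least positive solution.

(x, y) = (2499849, 190060)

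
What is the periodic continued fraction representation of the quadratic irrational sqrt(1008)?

[31; (1, 2, 1, 62)]

Write x_i = (sqrt(1008) + m_i)/d_i with (m_0, d_0) = (0, 1). a_0 = floor(sqrt(1008)) = 31, since 31^2 = 961 <= 1008 < 1024 = 32^2.
Iterate m_{i+1} = d_i*a_i - m_i, d_{i+1} = (1008 - m_{i+1}^2)/d_i, a_{i+1} = floor((a_0 + m_{i+1})/d_{i+1}):
  m_1 = 1*31 - 0 = 31, d_1 = (1008 - 31^2)/1 = 47/1 = 47, a_1 = floor((31 + 31)/47) = 1.
  m_2 = 47*1 - 31 = 16, d_2 = (1008 - 16^2)/47 = 752/47 = 16, a_2 = floor((31 + 16)/16) = 2.
  m_3 = 16*2 - 16 = 16, d_3 = (1008 - 16^2)/16 = 752/16 = 47, a_3 = floor((31 + 16)/47) = 1.
  m_4 = 47*1 - 16 = 31, d_4 = (1008 - 31^2)/47 = 47/47 = 1, a_4 = floor((31 + 31)/1) = 62.
  m_5 = 1*62 - 31 = 31, d_5 = (1008 - 31^2)/1 = 47/1 = 47: (m_5, d_5) = (m_1, d_1) = (31, 47), so from here the quotients repeat a_1, ..., a_4; the period length is 4.
Hence the expansion of sqrt(1008) is a_0 = 31 followed by the repeating block 1, 2, 1, 62 (period 4).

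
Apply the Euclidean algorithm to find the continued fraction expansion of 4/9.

Run the Euclidean algorithm on 4 and 9; the successive quotients are the partial quotients a_0, a_1, ... (each step inverts the fractional part left over by the previous one):
  4 = 0*9 + 4, so a_0 = 0.
  9 = 2*4 + 1, so a_1 = 2.
  4 = 4*1 + 0, so a_2 = 4.
The remainder reaches 0 after 3 divisions, so the expansion has 3 partial quotients, read off in order.

[0; 2, 4]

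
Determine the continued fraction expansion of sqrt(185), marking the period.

[13; (1, 1, 1, 1, 26)]

Write x_i = (sqrt(185) + m_i)/d_i with (m_0, d_0) = (0, 1). a_0 = floor(sqrt(185)) = 13, since 13^2 = 169 <= 185 < 196 = 14^2.
Iterate m_{i+1} = d_i*a_i - m_i, d_{i+1} = (185 - m_{i+1}^2)/d_i, a_{i+1} = floor((a_0 + m_{i+1})/d_{i+1}):
  m_1 = 1*13 - 0 = 13, d_1 = (185 - 13^2)/1 = 16/1 = 16, a_1 = floor((13 + 13)/16) = 1.
  m_2 = 16*1 - 13 = 3, d_2 = (185 - 3^2)/16 = 176/16 = 11, a_2 = floor((13 + 3)/11) = 1.
  m_3 = 11*1 - 3 = 8, d_3 = (185 - 8^2)/11 = 121/11 = 11, a_3 = floor((13 + 8)/11) = 1.
  m_4 = 11*1 - 8 = 3, d_4 = (185 - 3^2)/11 = 176/11 = 16, a_4 = floor((13 + 3)/16) = 1.
  m_5 = 16*1 - 3 = 13, d_5 = (185 - 13^2)/16 = 16/16 = 1, a_5 = floor((13 + 13)/1) = 26.
  m_6 = 1*26 - 13 = 13, d_6 = (185 - 13^2)/1 = 16/1 = 16: (m_6, d_6) = (m_1, d_1) = (13, 16), so from here the quotients repeat a_1, ..., a_5; the period length is 5.
Hence the expansion of sqrt(185) is a_0 = 13 followed by the repeating block 1, 1, 1, 1, 26 (period 5).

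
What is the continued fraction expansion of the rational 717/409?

[1; 1, 3, 20, 5]

Run the Euclidean algorithm on 717 and 409; the successive quotients are the partial quotients a_0, a_1, ... (each step inverts the fractional part left over by the previous one):
  717 = 1*409 + 308, so a_0 = 1.
  409 = 1*308 + 101, so a_1 = 1.
  308 = 3*101 + 5, so a_2 = 3.
  101 = 20*5 + 1, so a_3 = 20.
  5 = 5*1 + 0, so a_4 = 5.
The remainder reaches 0 after 5 divisions, so the expansion has 5 partial quotients, read off in order.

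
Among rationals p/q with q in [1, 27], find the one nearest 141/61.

37/16

Expand x = 141/61 as a continued fraction with the Euclidean algorithm:
  141 = 2*61 + 19, so a_0 = 2.
  61 = 3*19 + 4, so a_1 = 3.
  19 = 4*4 + 3, so a_2 = 4.
  4 = 1*3 + 1, so a_3 = 1.
  3 = 3*1 + 0, so a_4 = 3.
so x = [2; 3, 4, 1, 3].
Convergents (p_i = a_i*p_{i-1} + p_{i-2}, q_i = a_i*q_{i-1} + q_{i-2} with p_{-2}=0, p_{-1}=1, q_{-2}=1, q_{-1}=0), until the denominator exceeds 27:
  i=0: a_0=2, p_0 = 2*1 + 0 = 2, q_0 = 2*0 + 1 = 1.
  i=1: a_1=3, p_1 = 3*2 + 1 = 7, q_1 = 3*1 + 0 = 3.
  i=2: a_2=4, p_2 = 4*7 + 2 = 30, q_2 = 4*3 + 1 = 13.
  i=3: a_3=1, p_3 = 1*30 + 7 = 37, q_3 = 1*13 + 3 = 16.
  i=4: a_4=3, p_4 = 3*37 + 30 = 141, q_4 = 3*16 + 13 = 61.
q_4 = 61 > 27, so the last convergent with denominator <= 27 is p_3/q_3 = 37/16.
The closest fraction with denominator <= 27 is either p_3/q_3 or the intermediate fraction (k*p_3 + p_2)/(k*q_3 + q_2) with the largest k >= 1 whose denominator stays <= 27; these approach x as k grows, and every other convergent or intermediate fraction in range is farther away.
Largest k: floor((27 - q_2)/q_3) = floor((27 - 13)/16) = 0.
Since k = 0, no intermediate fraction beyond p_3/q_3 has denominator <= 27, so the convergent 37/16 is the closest (its error is |141*16 - 37*61|/(61*16) = 1/976).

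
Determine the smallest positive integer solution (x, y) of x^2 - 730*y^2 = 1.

(x, y) = (1459, 54)

First expand sqrt(730) as a continued fraction. With x_i = (sqrt(730) + m_i)/d_i and (m_0, d_0) = (0, 1): a_0 = floor(sqrt(730)) = 27, since 27^2 = 729 <= 730 < 784 = 28^2.
Iterate m_{i+1} = d_i*a_i - m_i, d_{i+1} = (730 - m_{i+1}^2)/d_i, a_{i+1} = floor((a_0 + m_{i+1})/d_{i+1}):
  m_1 = 1*27 - 0 = 27, d_1 = (730 - 27^2)/1 = 1/1 = 1, a_1 = floor((27 + 27)/1) = 54.
  m_2 = 1*54 - 27 = 27, d_2 = (730 - 27^2)/1 = 1/1 = 1: (m_2, d_2) = (m_1, d_1) = (27, 1), so from here the quotient a_1 repeats; the period length is 1.
So sqrt(730) = [27; (54)] with period length k = 1.
k is odd, so (p_{k-1}, q_{k-1}) only solves x^2 - 730y^2 = -1 and the fundamental solution of x^2 - 730y^2 = 1 is (p_{2k-1}, q_{2k-1}) = (p_1, q_1); compute convergents through index 1, running through the period twice.
Convergents (p_i = a_i*p_{i-1} + p_{i-2}, q_i = a_i*q_{i-1} + q_{i-2} with p_{-2}=0, p_{-1}=1, q_{-2}=1, q_{-1}=0):
  i=0: a_0=27, p_0 = 27*1 + 0 = 27, q_0 = 27*0 + 1 = 1.
  i=1: a_1=54, p_1 = 54*27 + 1 = 1459, q_1 = 54*1 + 0 = 54.
Indeed p_0^2 - 730*q_0^2 = 729 - 730 = -1, not +1.
Check: 1459^2 - 730*54^2 = 2128681 - 2128680 = 1, so (x, y) = (1459, 54) solves the equation, and by the theorem it is the least positive solution.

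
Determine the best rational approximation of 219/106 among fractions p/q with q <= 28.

Expand x = 219/106 as a continued fraction with the Euclidean algorithm:
  219 = 2*106 + 7, so a_0 = 2.
  106 = 15*7 + 1, so a_1 = 15.
  7 = 7*1 + 0, so a_2 = 7.
so x = [2; 15, 7].
Convergents (p_i = a_i*p_{i-1} + p_{i-2}, q_i = a_i*q_{i-1} + q_{i-2} with p_{-2}=0, p_{-1}=1, q_{-2}=1, q_{-1}=0), until the denominator exceeds 28:
  i=0: a_0=2, p_0 = 2*1 + 0 = 2, q_0 = 2*0 + 1 = 1.
  i=1: a_1=15, p_1 = 15*2 + 1 = 31, q_1 = 15*1 + 0 = 15.
  i=2: a_2=7, p_2 = 7*31 + 2 = 219, q_2 = 7*15 + 1 = 106.
q_2 = 106 > 28, so the last convergent with denominator <= 28 is p_1/q_1 = 31/15.
The closest fraction with denominator <= 28 is either p_1/q_1 or the intermediate fraction (k*p_1 + p_0)/(k*q_1 + q_0) with the largest k >= 1 whose denominator stays <= 28; these approach x as k grows, and every other convergent or intermediate fraction in range is farther away.
Largest k: floor((28 - q_0)/q_1) = floor((28 - 1)/15) = 1.
That gives (1*31 + 2)/(1*15 + 1) = 33/16.
Compare the errors: |x - 31/15| = |219*15 - 31*106|/(106*15) = 1/1590, and |x - 33/16| = |219*16 - 33*106|/(106*16) = 6/1696.
Cross-multiplying, 1*1696 = 1696 < 9540 = 6*1590, so 1/1590 is smaller: the convergent 31/15 is closer to x than 33/16.

31/15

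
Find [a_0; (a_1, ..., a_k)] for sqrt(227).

[15; (15, 30)]

Write x_i = (sqrt(227) + m_i)/d_i with (m_0, d_0) = (0, 1). a_0 = floor(sqrt(227)) = 15, since 15^2 = 225 <= 227 < 256 = 16^2.
Iterate m_{i+1} = d_i*a_i - m_i, d_{i+1} = (227 - m_{i+1}^2)/d_i, a_{i+1} = floor((a_0 + m_{i+1})/d_{i+1}):
  m_1 = 1*15 - 0 = 15, d_1 = (227 - 15^2)/1 = 2/1 = 2, a_1 = floor((15 + 15)/2) = 15.
  m_2 = 2*15 - 15 = 15, d_2 = (227 - 15^2)/2 = 2/2 = 1, a_2 = floor((15 + 15)/1) = 30.
  m_3 = 1*30 - 15 = 15, d_3 = (227 - 15^2)/1 = 2/1 = 2: (m_3, d_3) = (m_1, d_1) = (15, 2), so from here the quotients repeat a_1, a_2; the period length is 2.
Hence the expansion of sqrt(227) is a_0 = 15 followed by the repeating block 15, 30 (period 2).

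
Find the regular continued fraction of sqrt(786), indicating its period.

[28; (28, 56)]

Write x_i = (sqrt(786) + m_i)/d_i with (m_0, d_0) = (0, 1). a_0 = floor(sqrt(786)) = 28, since 28^2 = 784 <= 786 < 841 = 29^2.
Iterate m_{i+1} = d_i*a_i - m_i, d_{i+1} = (786 - m_{i+1}^2)/d_i, a_{i+1} = floor((a_0 + m_{i+1})/d_{i+1}):
  m_1 = 1*28 - 0 = 28, d_1 = (786 - 28^2)/1 = 2/1 = 2, a_1 = floor((28 + 28)/2) = 28.
  m_2 = 2*28 - 28 = 28, d_2 = (786 - 28^2)/2 = 2/2 = 1, a_2 = floor((28 + 28)/1) = 56.
  m_3 = 1*56 - 28 = 28, d_3 = (786 - 28^2)/1 = 2/1 = 2: (m_3, d_3) = (m_1, d_1) = (28, 2), so from here the quotients repeat a_1, a_2; the period length is 2.
Hence the expansion of sqrt(786) is a_0 = 28 followed by the repeating block 28, 56 (period 2).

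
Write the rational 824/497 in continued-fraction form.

Run the Euclidean algorithm on 824 and 497; the successive quotients are the partial quotients a_0, a_1, ... (each step inverts the fractional part left over by the previous one):
  824 = 1*497 + 327, so a_0 = 1.
  497 = 1*327 + 170, so a_1 = 1.
  327 = 1*170 + 157, so a_2 = 1.
  170 = 1*157 + 13, so a_3 = 1.
  157 = 12*13 + 1, so a_4 = 12.
  13 = 13*1 + 0, so a_5 = 13.
The remainder reaches 0 after 6 divisions, so the expansion has 6 partial quotients, read off in order.

[1; 1, 1, 1, 12, 13]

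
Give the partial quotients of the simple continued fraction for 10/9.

Run the Euclidean algorithm on 10 and 9; the successive quotients are the partial quotients a_0, a_1, ... (each step inverts the fractional part left over by the previous one):
  10 = 1*9 + 1, so a_0 = 1.
  9 = 9*1 + 0, so a_1 = 9.
The remainder reaches 0 after 2 divisions, so the expansion has 2 partial quotients, read off in order.

[1; 9]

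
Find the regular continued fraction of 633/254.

[2; 2, 31, 4]

Run the Euclidean algorithm on 633 and 254; the successive quotients are the partial quotients a_0, a_1, ... (each step inverts the fractional part left over by the previous one):
  633 = 2*254 + 125, so a_0 = 2.
  254 = 2*125 + 4, so a_1 = 2.
  125 = 31*4 + 1, so a_2 = 31.
  4 = 4*1 + 0, so a_3 = 4.
The remainder reaches 0 after 4 divisions, so the expansion has 4 partial quotients, read off in order.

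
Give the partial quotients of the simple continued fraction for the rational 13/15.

[0; 1, 6, 2]

Run the Euclidean algorithm on 13 and 15; the successive quotients are the partial quotients a_0, a_1, ... (each step inverts the fractional part left over by the previous one):
  13 = 0*15 + 13, so a_0 = 0.
  15 = 1*13 + 2, so a_1 = 1.
  13 = 6*2 + 1, so a_2 = 6.
  2 = 2*1 + 0, so a_3 = 2.
The remainder reaches 0 after 4 divisions, so the expansion has 4 partial quotients, read off in order.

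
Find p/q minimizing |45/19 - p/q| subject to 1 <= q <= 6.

Expand x = 45/19 as a continued fraction with the Euclidean algorithm:
  45 = 2*19 + 7, so a_0 = 2.
  19 = 2*7 + 5, so a_1 = 2.
  7 = 1*5 + 2, so a_2 = 1.
  5 = 2*2 + 1, so a_3 = 2.
  2 = 2*1 + 0, so a_4 = 2.
so x = [2; 2, 1, 2, 2].
Convergents (p_i = a_i*p_{i-1} + p_{i-2}, q_i = a_i*q_{i-1} + q_{i-2} with p_{-2}=0, p_{-1}=1, q_{-2}=1, q_{-1}=0), until the denominator exceeds 6:
  i=0: a_0=2, p_0 = 2*1 + 0 = 2, q_0 = 2*0 + 1 = 1.
  i=1: a_1=2, p_1 = 2*2 + 1 = 5, q_1 = 2*1 + 0 = 2.
  i=2: a_2=1, p_2 = 1*5 + 2 = 7, q_2 = 1*2 + 1 = 3.
  i=3: a_3=2, p_3 = 2*7 + 5 = 19, q_3 = 2*3 + 2 = 8.
q_3 = 8 > 6, so the last convergent with denominator <= 6 is p_2/q_2 = 7/3.
The closest fraction with denominator <= 6 is either p_2/q_2 or the intermediate fraction (k*p_2 + p_1)/(k*q_2 + q_1) with the largest k >= 1 whose denominator stays <= 6; these approach x as k grows, and every other convergent or intermediate fraction in range is farther away.
Largest k: floor((6 - q_1)/q_2) = floor((6 - 2)/3) = 1.
That gives (1*7 + 5)/(1*3 + 2) = 12/5.
Compare the errors: |x - 7/3| = |45*3 - 7*19|/(19*3) = 2/57, and |x - 12/5| = |45*5 - 12*19|/(19*5) = 3/95.
Cross-multiplying, 3*57 = 171 < 190 = 2*95, so 3/95 is smaller: the intermediate fraction 12/5 is closer to x than 7/3.

12/5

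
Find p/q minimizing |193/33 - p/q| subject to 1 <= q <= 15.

Expand x = 193/33 as a continued fraction with the Euclidean algorithm:
  193 = 5*33 + 28, so a_0 = 5.
  33 = 1*28 + 5, so a_1 = 1.
  28 = 5*5 + 3, so a_2 = 5.
  5 = 1*3 + 2, so a_3 = 1.
  3 = 1*2 + 1, so a_4 = 1.
  2 = 2*1 + 0, so a_5 = 2.
so x = [5; 1, 5, 1, 1, 2].
Convergents (p_i = a_i*p_{i-1} + p_{i-2}, q_i = a_i*q_{i-1} + q_{i-2} with p_{-2}=0, p_{-1}=1, q_{-2}=1, q_{-1}=0), until the denominator exceeds 15:
  i=0: a_0=5, p_0 = 5*1 + 0 = 5, q_0 = 5*0 + 1 = 1.
  i=1: a_1=1, p_1 = 1*5 + 1 = 6, q_1 = 1*1 + 0 = 1.
  i=2: a_2=5, p_2 = 5*6 + 5 = 35, q_2 = 5*1 + 1 = 6.
  i=3: a_3=1, p_3 = 1*35 + 6 = 41, q_3 = 1*6 + 1 = 7.
  i=4: a_4=1, p_4 = 1*41 + 35 = 76, q_4 = 1*7 + 6 = 13.
  i=5: a_5=2, p_5 = 2*76 + 41 = 193, q_5 = 2*13 + 7 = 33.
q_5 = 33 > 15, so the last convergent with denominator <= 15 is p_4/q_4 = 76/13.
The closest fraction with denominator <= 15 is either p_4/q_4 or the intermediate fraction (k*p_4 + p_3)/(k*q_4 + q_3) with the largest k >= 1 whose denominator stays <= 15; these approach x as k grows, and every other convergent or intermediate fraction in range is farther away.
Largest k: floor((15 - q_3)/q_4) = floor((15 - 7)/13) = 0.
Since k = 0, no intermediate fraction beyond p_4/q_4 has denominator <= 15, so the convergent 76/13 is the closest (its error is |193*13 - 76*33|/(33*13) = 1/429).

76/13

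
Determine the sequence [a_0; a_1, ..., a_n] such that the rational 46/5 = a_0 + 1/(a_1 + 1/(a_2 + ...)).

[9; 5]

Run the Euclidean algorithm on 46 and 5; the successive quotients are the partial quotients a_0, a_1, ... (each step inverts the fractional part left over by the previous one):
  46 = 9*5 + 1, so a_0 = 9.
  5 = 5*1 + 0, so a_1 = 5.
The remainder reaches 0 after 2 divisions, so the expansion has 2 partial quotients, read off in order.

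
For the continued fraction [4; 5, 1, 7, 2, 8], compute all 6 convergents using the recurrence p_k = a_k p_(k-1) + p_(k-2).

Using the convergent recurrence p_i = a_i*p_{i-1} + p_{i-2}, q_i = a_i*q_{i-1} + q_{i-2} with p_{-2}=0, p_{-1}=1, q_{-2}=1, q_{-1}=0:
  i=0: a_0=4, p_0 = 4*1 + 0 = 4, q_0 = 4*0 + 1 = 1.
  i=1: a_1=5, p_1 = 5*4 + 1 = 21, q_1 = 5*1 + 0 = 5.
  i=2: a_2=1, p_2 = 1*21 + 4 = 25, q_2 = 1*5 + 1 = 6.
  i=3: a_3=7, p_3 = 7*25 + 21 = 196, q_3 = 7*6 + 5 = 47.
  i=4: a_4=2, p_4 = 2*196 + 25 = 417, q_4 = 2*47 + 6 = 100.
  i=5: a_5=8, p_5 = 8*417 + 196 = 3532, q_5 = 8*100 + 47 = 847.

4/1, 21/5, 25/6, 196/47, 417/100, 3532/847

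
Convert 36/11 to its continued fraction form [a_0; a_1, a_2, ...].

Run the Euclidean algorithm on 36 and 11; the successive quotients are the partial quotients a_0, a_1, ... (each step inverts the fractional part left over by the previous one):
  36 = 3*11 + 3, so a_0 = 3.
  11 = 3*3 + 2, so a_1 = 3.
  3 = 1*2 + 1, so a_2 = 1.
  2 = 2*1 + 0, so a_3 = 2.
The remainder reaches 0 after 4 divisions, so the expansion has 4 partial quotients, read off in order.

[3; 3, 1, 2]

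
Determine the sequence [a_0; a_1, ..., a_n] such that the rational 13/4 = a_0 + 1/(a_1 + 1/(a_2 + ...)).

[3; 4]

Run the Euclidean algorithm on 13 and 4; the successive quotients are the partial quotients a_0, a_1, ... (each step inverts the fractional part left over by the previous one):
  13 = 3*4 + 1, so a_0 = 3.
  4 = 4*1 + 0, so a_1 = 4.
The remainder reaches 0 after 2 divisions, so the expansion has 2 partial quotients, read off in order.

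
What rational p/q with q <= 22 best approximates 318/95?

Expand x = 318/95 as a continued fraction with the Euclidean algorithm:
  318 = 3*95 + 33, so a_0 = 3.
  95 = 2*33 + 29, so a_1 = 2.
  33 = 1*29 + 4, so a_2 = 1.
  29 = 7*4 + 1, so a_3 = 7.
  4 = 4*1 + 0, so a_4 = 4.
so x = [3; 2, 1, 7, 4].
Convergents (p_i = a_i*p_{i-1} + p_{i-2}, q_i = a_i*q_{i-1} + q_{i-2} with p_{-2}=0, p_{-1}=1, q_{-2}=1, q_{-1}=0), until the denominator exceeds 22:
  i=0: a_0=3, p_0 = 3*1 + 0 = 3, q_0 = 3*0 + 1 = 1.
  i=1: a_1=2, p_1 = 2*3 + 1 = 7, q_1 = 2*1 + 0 = 2.
  i=2: a_2=1, p_2 = 1*7 + 3 = 10, q_2 = 1*2 + 1 = 3.
  i=3: a_3=7, p_3 = 7*10 + 7 = 77, q_3 = 7*3 + 2 = 23.
q_3 = 23 > 22, so the last convergent with denominator <= 22 is p_2/q_2 = 10/3.
The closest fraction with denominator <= 22 is either p_2/q_2 or the intermediate fraction (k*p_2 + p_1)/(k*q_2 + q_1) with the largest k >= 1 whose denominator stays <= 22; these approach x as k grows, and every other convergent or intermediate fraction in range is farther away.
Largest k: floor((22 - q_1)/q_2) = floor((22 - 2)/3) = 6.
That gives (6*10 + 7)/(6*3 + 2) = 67/20.
Compare the errors: |x - 10/3| = |318*3 - 10*95|/(95*3) = 4/285, and |x - 67/20| = |318*20 - 67*95|/(95*20) = 5/1900.
Cross-multiplying, 5*285 = 1425 < 7600 = 4*1900, so 5/1900 is smaller: the intermediate fraction 67/20 is closer to x than 10/3.

67/20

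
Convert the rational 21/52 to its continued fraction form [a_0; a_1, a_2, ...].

Run the Euclidean algorithm on 21 and 52; the successive quotients are the partial quotients a_0, a_1, ... (each step inverts the fractional part left over by the previous one):
  21 = 0*52 + 21, so a_0 = 0.
  52 = 2*21 + 10, so a_1 = 2.
  21 = 2*10 + 1, so a_2 = 2.
  10 = 10*1 + 0, so a_3 = 10.
The remainder reaches 0 after 4 divisions, so the expansion has 4 partial quotients, read off in order.

[0; 2, 2, 10]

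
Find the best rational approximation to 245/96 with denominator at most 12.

Expand x = 245/96 as a continued fraction with the Euclidean algorithm:
  245 = 2*96 + 53, so a_0 = 2.
  96 = 1*53 + 43, so a_1 = 1.
  53 = 1*43 + 10, so a_2 = 1.
  43 = 4*10 + 3, so a_3 = 4.
  10 = 3*3 + 1, so a_4 = 3.
  3 = 3*1 + 0, so a_5 = 3.
so x = [2; 1, 1, 4, 3, 3].
Convergents (p_i = a_i*p_{i-1} + p_{i-2}, q_i = a_i*q_{i-1} + q_{i-2} with p_{-2}=0, p_{-1}=1, q_{-2}=1, q_{-1}=0), until the denominator exceeds 12:
  i=0: a_0=2, p_0 = 2*1 + 0 = 2, q_0 = 2*0 + 1 = 1.
  i=1: a_1=1, p_1 = 1*2 + 1 = 3, q_1 = 1*1 + 0 = 1.
  i=2: a_2=1, p_2 = 1*3 + 2 = 5, q_2 = 1*1 + 1 = 2.
  i=3: a_3=4, p_3 = 4*5 + 3 = 23, q_3 = 4*2 + 1 = 9.
  i=4: a_4=3, p_4 = 3*23 + 5 = 74, q_4 = 3*9 + 2 = 29.
q_4 = 29 > 12, so the last convergent with denominator <= 12 is p_3/q_3 = 23/9.
The closest fraction with denominator <= 12 is either p_3/q_3 or the intermediate fraction (k*p_3 + p_2)/(k*q_3 + q_2) with the largest k >= 1 whose denominator stays <= 12; these approach x as k grows, and every other convergent or intermediate fraction in range is farther away.
Largest k: floor((12 - q_2)/q_3) = floor((12 - 2)/9) = 1.
That gives (1*23 + 5)/(1*9 + 2) = 28/11.
Compare the errors: |x - 23/9| = |245*9 - 23*96|/(96*9) = 3/864, and |x - 28/11| = |245*11 - 28*96|/(96*11) = 7/1056.
Cross-multiplying, 3*1056 = 3168 < 6048 = 7*864, so 3/864 is smaller: the convergent 23/9 is closer to x than 28/11.

23/9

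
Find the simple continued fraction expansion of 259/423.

[0; 1, 1, 1, 1, 2, 1, 1, 1, 8]

Run the Euclidean algorithm on 259 and 423; the successive quotients are the partial quotients a_0, a_1, ... (each step inverts the fractional part left over by the previous one):
  259 = 0*423 + 259, so a_0 = 0.
  423 = 1*259 + 164, so a_1 = 1.
  259 = 1*164 + 95, so a_2 = 1.
  164 = 1*95 + 69, so a_3 = 1.
  95 = 1*69 + 26, so a_4 = 1.
  69 = 2*26 + 17, so a_5 = 2.
  26 = 1*17 + 9, so a_6 = 1.
  17 = 1*9 + 8, so a_7 = 1.
  9 = 1*8 + 1, so a_8 = 1.
  8 = 8*1 + 0, so a_9 = 8.
The remainder reaches 0 after 10 divisions, so the expansion has 10 partial quotients, read off in order.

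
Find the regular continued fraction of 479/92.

[5; 4, 1, 5, 3]

Run the Euclidean algorithm on 479 and 92; the successive quotients are the partial quotients a_0, a_1, ... (each step inverts the fractional part left over by the previous one):
  479 = 5*92 + 19, so a_0 = 5.
  92 = 4*19 + 16, so a_1 = 4.
  19 = 1*16 + 3, so a_2 = 1.
  16 = 5*3 + 1, so a_3 = 5.
  3 = 3*1 + 0, so a_4 = 3.
The remainder reaches 0 after 5 divisions, so the expansion has 5 partial quotients, read off in order.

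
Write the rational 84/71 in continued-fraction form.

[1; 5, 2, 6]

Run the Euclidean algorithm on 84 and 71; the successive quotients are the partial quotients a_0, a_1, ... (each step inverts the fractional part left over by the previous one):
  84 = 1*71 + 13, so a_0 = 1.
  71 = 5*13 + 6, so a_1 = 5.
  13 = 2*6 + 1, so a_2 = 2.
  6 = 6*1 + 0, so a_3 = 6.
The remainder reaches 0 after 4 divisions, so the expansion has 4 partial quotients, read off in order.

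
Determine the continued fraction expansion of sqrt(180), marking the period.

[13; (2, 2, 2, 26)]

Write x_i = (sqrt(180) + m_i)/d_i with (m_0, d_0) = (0, 1). a_0 = floor(sqrt(180)) = 13, since 13^2 = 169 <= 180 < 196 = 14^2.
Iterate m_{i+1} = d_i*a_i - m_i, d_{i+1} = (180 - m_{i+1}^2)/d_i, a_{i+1} = floor((a_0 + m_{i+1})/d_{i+1}):
  m_1 = 1*13 - 0 = 13, d_1 = (180 - 13^2)/1 = 11/1 = 11, a_1 = floor((13 + 13)/11) = 2.
  m_2 = 11*2 - 13 = 9, d_2 = (180 - 9^2)/11 = 99/11 = 9, a_2 = floor((13 + 9)/9) = 2.
  m_3 = 9*2 - 9 = 9, d_3 = (180 - 9^2)/9 = 99/9 = 11, a_3 = floor((13 + 9)/11) = 2.
  m_4 = 11*2 - 9 = 13, d_4 = (180 - 13^2)/11 = 11/11 = 1, a_4 = floor((13 + 13)/1) = 26.
  m_5 = 1*26 - 13 = 13, d_5 = (180 - 13^2)/1 = 11/1 = 11: (m_5, d_5) = (m_1, d_1) = (13, 11), so from here the quotients repeat a_1, ..., a_4; the period length is 4.
Hence the expansion of sqrt(180) is a_0 = 13 followed by the repeating block 2, 2, 2, 26 (period 4).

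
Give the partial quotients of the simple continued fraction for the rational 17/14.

[1; 4, 1, 2]

Run the Euclidean algorithm on 17 and 14; the successive quotients are the partial quotients a_0, a_1, ... (each step inverts the fractional part left over by the previous one):
  17 = 1*14 + 3, so a_0 = 1.
  14 = 4*3 + 2, so a_1 = 4.
  3 = 1*2 + 1, so a_2 = 1.
  2 = 2*1 + 0, so a_3 = 2.
The remainder reaches 0 after 4 divisions, so the expansion has 4 partial quotients, read off in order.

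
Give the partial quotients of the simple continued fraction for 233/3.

Run the Euclidean algorithm on 233 and 3; the successive quotients are the partial quotients a_0, a_1, ... (each step inverts the fractional part left over by the previous one):
  233 = 77*3 + 2, so a_0 = 77.
  3 = 1*2 + 1, so a_1 = 1.
  2 = 2*1 + 0, so a_2 = 2.
The remainder reaches 0 after 3 divisions, so the expansion has 3 partial quotients, read off in order.

[77; 1, 2]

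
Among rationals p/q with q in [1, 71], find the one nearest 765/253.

Expand x = 765/253 as a continued fraction with the Euclidean algorithm:
  765 = 3*253 + 6, so a_0 = 3.
  253 = 42*6 + 1, so a_1 = 42.
  6 = 6*1 + 0, so a_2 = 6.
so x = [3; 42, 6].
Convergents (p_i = a_i*p_{i-1} + p_{i-2}, q_i = a_i*q_{i-1} + q_{i-2} with p_{-2}=0, p_{-1}=1, q_{-2}=1, q_{-1}=0), until the denominator exceeds 71:
  i=0: a_0=3, p_0 = 3*1 + 0 = 3, q_0 = 3*0 + 1 = 1.
  i=1: a_1=42, p_1 = 42*3 + 1 = 127, q_1 = 42*1 + 0 = 42.
  i=2: a_2=6, p_2 = 6*127 + 3 = 765, q_2 = 6*42 + 1 = 253.
q_2 = 253 > 71, so the last convergent with denominator <= 71 is p_1/q_1 = 127/42.
The closest fraction with denominator <= 71 is either p_1/q_1 or the intermediate fraction (k*p_1 + p_0)/(k*q_1 + q_0) with the largest k >= 1 whose denominator stays <= 71; these approach x as k grows, and every other convergent or intermediate fraction in range is farther away.
Largest k: floor((71 - q_0)/q_1) = floor((71 - 1)/42) = 1.
That gives (1*127 + 3)/(1*42 + 1) = 130/43.
Compare the errors: |x - 127/42| = |765*42 - 127*253|/(253*42) = 1/10626, and |x - 130/43| = |765*43 - 130*253|/(253*43) = 5/10879.
Cross-multiplying, 1*10879 = 10879 < 53130 = 5*10626, so 1/10626 is smaller: the convergent 127/42 is closer to x than 130/43.

127/42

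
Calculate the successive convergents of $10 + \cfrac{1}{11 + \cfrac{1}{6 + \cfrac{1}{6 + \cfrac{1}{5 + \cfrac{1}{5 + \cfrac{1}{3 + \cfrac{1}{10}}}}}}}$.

Using the convergent recurrence p_i = a_i*p_{i-1} + p_{i-2}, q_i = a_i*q_{i-1} + q_{i-2} with p_{-2}=0, p_{-1}=1, q_{-2}=1, q_{-1}=0:
  i=0: a_0=10, p_0 = 10*1 + 0 = 10, q_0 = 10*0 + 1 = 1.
  i=1: a_1=11, p_1 = 11*10 + 1 = 111, q_1 = 11*1 + 0 = 11.
  i=2: a_2=6, p_2 = 6*111 + 10 = 676, q_2 = 6*11 + 1 = 67.
  i=3: a_3=6, p_3 = 6*676 + 111 = 4167, q_3 = 6*67 + 11 = 413.
  i=4: a_4=5, p_4 = 5*4167 + 676 = 21511, q_4 = 5*413 + 67 = 2132.
  i=5: a_5=5, p_5 = 5*21511 + 4167 = 111722, q_5 = 5*2132 + 413 = 11073.
  i=6: a_6=3, p_6 = 3*111722 + 21511 = 356677, q_6 = 3*11073 + 2132 = 35351.
  i=7: a_7=10, p_7 = 10*356677 + 111722 = 3678492, q_7 = 10*35351 + 11073 = 364583.

10/1, 111/11, 676/67, 4167/413, 21511/2132, 111722/11073, 356677/35351, 3678492/364583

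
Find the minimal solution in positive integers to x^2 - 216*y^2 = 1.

(x, y) = (485, 33)

First expand sqrt(216) as a continued fraction. With x_i = (sqrt(216) + m_i)/d_i and (m_0, d_0) = (0, 1): a_0 = floor(sqrt(216)) = 14, since 14^2 = 196 <= 216 < 225 = 15^2.
Iterate m_{i+1} = d_i*a_i - m_i, d_{i+1} = (216 - m_{i+1}^2)/d_i, a_{i+1} = floor((a_0 + m_{i+1})/d_{i+1}):
  m_1 = 1*14 - 0 = 14, d_1 = (216 - 14^2)/1 = 20/1 = 20, a_1 = floor((14 + 14)/20) = 1.
  m_2 = 20*1 - 14 = 6, d_2 = (216 - 6^2)/20 = 180/20 = 9, a_2 = floor((14 + 6)/9) = 2.
  m_3 = 9*2 - 6 = 12, d_3 = (216 - 12^2)/9 = 72/9 = 8, a_3 = floor((14 + 12)/8) = 3.
  m_4 = 8*3 - 12 = 12, d_4 = (216 - 12^2)/8 = 72/8 = 9, a_4 = floor((14 + 12)/9) = 2.
  m_5 = 9*2 - 12 = 6, d_5 = (216 - 6^2)/9 = 180/9 = 20, a_5 = floor((14 + 6)/20) = 1.
  m_6 = 20*1 - 6 = 14, d_6 = (216 - 14^2)/20 = 20/20 = 1, a_6 = floor((14 + 14)/1) = 28.
  m_7 = 1*28 - 14 = 14, d_7 = (216 - 14^2)/1 = 20/1 = 20: (m_7, d_7) = (m_1, d_1) = (14, 20), so from here the quotients repeat a_1, ..., a_6; the period length is 6.
So sqrt(216) = [14; (1, 2, 3, 2, 1, 28)] with period length k = 6.
k is even, so the fundamental solution of x^2 - 216y^2 = 1 is (p_{k-1}, q_{k-1}) = (p_5, q_5); compute convergents through index 5.
Convergents (p_i = a_i*p_{i-1} + p_{i-2}, q_i = a_i*q_{i-1} + q_{i-2} with p_{-2}=0, p_{-1}=1, q_{-2}=1, q_{-1}=0):
  i=0: a_0=14, p_0 = 14*1 + 0 = 14, q_0 = 14*0 + 1 = 1.
  i=1: a_1=1, p_1 = 1*14 + 1 = 15, q_1 = 1*1 + 0 = 1.
  i=2: a_2=2, p_2 = 2*15 + 14 = 44, q_2 = 2*1 + 1 = 3.
  i=3: a_3=3, p_3 = 3*44 + 15 = 147, q_3 = 3*3 + 1 = 10.
  i=4: a_4=2, p_4 = 2*147 + 44 = 338, q_4 = 2*10 + 3 = 23.
  i=5: a_5=1, p_5 = 1*338 + 147 = 485, q_5 = 1*23 + 10 = 33.
Check: 485^2 - 216*33^2 = 235225 - 235224 = 1, so (x, y) = (485, 33) solves the equation, and by the theorem it is the least positive solution.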